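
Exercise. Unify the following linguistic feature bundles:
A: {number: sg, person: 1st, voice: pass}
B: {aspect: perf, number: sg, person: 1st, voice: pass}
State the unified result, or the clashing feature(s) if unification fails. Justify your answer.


Compare features:
aspect: A=_ vs B=perf -> unified: perf
number: A=sg vs B=sg -> unified: sg
person: A=1st vs B=1st -> unified: 1st
voice: A=pass vs B=pass -> unified: pass
No clashes found.

Unified: {aspect: perf, number: sg, person: 1st, voice: pass}


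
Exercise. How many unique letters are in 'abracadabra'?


Unique letters in 'abracadabra': {a, b, c, d, r} = 5 distinct letters.

5


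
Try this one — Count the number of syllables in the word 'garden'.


Break 'garden' into syllables: gar-den -> gar | den = 2 syllables

2 syllables


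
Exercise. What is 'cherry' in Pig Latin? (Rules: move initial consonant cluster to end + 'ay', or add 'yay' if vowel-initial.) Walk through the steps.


'cherry': move consonant cluster 'ch' to end and add 'ay': 'errychay'.

errychay


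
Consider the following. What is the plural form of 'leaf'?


Apply rule: Change -f to -ves. 'leaf' becomes 'leaves'.

leaves


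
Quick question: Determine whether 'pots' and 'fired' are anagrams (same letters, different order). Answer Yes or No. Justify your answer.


Sorted letters of 'pots': 'opst'
Sorted letters of 'fired': 'defir'
They do not match.

No


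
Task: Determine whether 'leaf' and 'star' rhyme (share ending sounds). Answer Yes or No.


Rime (stressed vowel + following sounds) of 'leaf': -eaf = /iːf/
Rime of 'star': -ar = /ɑːr/
/iːf/ and /ɑːr/ are different ending sounds, so the words do not rhyme.

No


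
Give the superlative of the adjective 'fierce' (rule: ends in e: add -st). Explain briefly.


Apply superlative formation (ends in e: add -st): 'fierce' -> 'fiercest'.

fiercest


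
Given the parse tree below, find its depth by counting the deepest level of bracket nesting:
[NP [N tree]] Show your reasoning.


Count bracket nesting levels:
'[' at pos 0: depth = 1
'[' at pos 4: depth = 2
Maximum depth reached: 2

2


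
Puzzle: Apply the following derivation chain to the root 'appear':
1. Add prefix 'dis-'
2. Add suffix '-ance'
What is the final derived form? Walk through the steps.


Step 1: Add prefix 'dis-' to 'appear' = 'disappear'
Step 2: Add suffix '-ance' to 'disappear' = 'disappearance'

disappearance


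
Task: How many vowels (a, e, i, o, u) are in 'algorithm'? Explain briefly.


Vowels in 'algorithm': a, o, i = 3 vowels.

3


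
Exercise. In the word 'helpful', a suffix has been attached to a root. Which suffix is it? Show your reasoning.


The word 'helpful' = 'help' (root) + '-ful' (suffix). The suffix is '-ful'.

ful


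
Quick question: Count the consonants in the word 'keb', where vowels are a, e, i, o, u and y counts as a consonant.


Consonants in 'keb': k, b = 2 consonants.

2


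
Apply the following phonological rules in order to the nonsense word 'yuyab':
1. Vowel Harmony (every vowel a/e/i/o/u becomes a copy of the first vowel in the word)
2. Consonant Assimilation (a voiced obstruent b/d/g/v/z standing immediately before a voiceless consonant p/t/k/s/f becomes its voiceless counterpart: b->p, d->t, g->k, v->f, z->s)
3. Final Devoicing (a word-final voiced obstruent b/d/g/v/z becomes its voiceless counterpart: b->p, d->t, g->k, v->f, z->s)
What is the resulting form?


Starting form: 'yuyab'
Rule 1: Vowel Harmony: all vowels become 'u' (matching first vowel). 'yuyab' -> 'yuyub'
Rule 2: Consonant Assimilation: no voiced obstruent (b/d/g/v/z) stands immediately before a voiceless consonant (p/t/k/s/f). No change.
Rule 3: Final Devoicing: word-final voiced obstruent 'b' becomes voiceless 'p'. 'yuyub' -> 'yuyup'
Final form: 'yuyup'

yuyup


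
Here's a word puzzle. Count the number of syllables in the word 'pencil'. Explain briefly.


Break 'pencil' into syllables: pen-cil -> pen | cil = 2 syllables

2 syllables


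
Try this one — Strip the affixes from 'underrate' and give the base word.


Remove prefix 'under' from 'underrate' to get root 'rate'.

rate


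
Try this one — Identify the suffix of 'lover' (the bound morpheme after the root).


The word 'lover' = 'love' (root) + '-er' (suffix). The suffix is '-er'.

er


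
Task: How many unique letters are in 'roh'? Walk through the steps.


Unique letters in 'roh': {h, o, r} = 3 distinct letters.

3


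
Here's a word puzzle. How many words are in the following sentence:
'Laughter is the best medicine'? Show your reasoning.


Split into words: Laughter | is | the | best | medicine = 5 words.

5


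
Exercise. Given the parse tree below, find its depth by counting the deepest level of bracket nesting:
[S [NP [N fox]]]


Count bracket nesting levels:
'[' at pos 0: depth = 1
'[' at pos 3: depth = 2
'[' at pos 7: depth = 3
Maximum depth reached: 3

3


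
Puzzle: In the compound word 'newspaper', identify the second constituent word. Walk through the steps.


Split 'newspaper' into 'news' + 'paper'. The second part is 'paper'.

paper


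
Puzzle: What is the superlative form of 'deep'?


Apply superlative formation (add -est): 'deep' -> 'deepest'.

deepest


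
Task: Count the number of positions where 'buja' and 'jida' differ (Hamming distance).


Alignment:
Position 1: 'b' vs 'j' = DIFFER
Position 2: 'u' vs 'i' = DIFFER
Position 3: 'j' vs 'd' = DIFFER
Position 4: 'a' vs 'a' = match
Total differences: 3

3


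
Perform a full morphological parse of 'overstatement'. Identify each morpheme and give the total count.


Step 1: Identify prefix: 'over' (meaning: excessively)
Step 2: Identify root: 'state'
Step 3: Identify suffix(es): 'ment'
Decomposition: over- (prefix: excessively) + state (root) + -ment (suffix: action/result)
Total morphemes: 3

3 morphemes (over- (prefix: excessively) + state (root) + -ment (suffix: action/result))


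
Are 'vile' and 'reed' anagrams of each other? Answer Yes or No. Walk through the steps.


Sorted letters of 'vile': 'eilv'
Sorted letters of 'reed': 'deer'
They do not match.

No


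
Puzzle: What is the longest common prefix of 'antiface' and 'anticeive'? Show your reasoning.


Compare from the start: 4 characters match: 'anti'. Mismatch at position 5: 'f' vs 'c'.

anti


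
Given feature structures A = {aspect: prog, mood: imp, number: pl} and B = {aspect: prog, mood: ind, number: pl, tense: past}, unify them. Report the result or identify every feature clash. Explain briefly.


Compare features:
aspect: A=prog vs B=prog -> unified: prog
mood: A=imp vs B=ind -> CLASH
number: A=pl vs B=pl -> unified: pl
tense: A=_ vs B=past -> unified: past
Clash detected on feature 'mood' (imp vs ind); unification fails.

CLASH on 'mood' (imp vs ind)


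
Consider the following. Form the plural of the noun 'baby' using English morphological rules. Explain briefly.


Apply rule: Change -y to -ies (consonant + y). 'baby' becomes 'babies'.

babies


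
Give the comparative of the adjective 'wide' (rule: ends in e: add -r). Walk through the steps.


Apply comparative formation (ends in e: add -r): 'wide' -> 'wider'.

wider


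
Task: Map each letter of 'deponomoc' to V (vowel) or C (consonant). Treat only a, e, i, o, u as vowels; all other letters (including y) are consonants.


Letter mapping: d = C, e = V, p = C, o = V, n = C, o = V, m = C, o = V, c = C.

CVCVCVCVC


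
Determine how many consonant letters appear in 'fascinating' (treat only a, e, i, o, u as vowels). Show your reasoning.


Consonants in 'fascinating': f, s, c, n, t, n, g = 7 consonants.

7


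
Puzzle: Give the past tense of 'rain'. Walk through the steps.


Apply rule: Add -ed. 'rain' becomes 'rained'.

rained


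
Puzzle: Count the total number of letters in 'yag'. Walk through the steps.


Spell out 'yag' and number each letter: y(1), a(2), g(3). Total: 3 letters.

3


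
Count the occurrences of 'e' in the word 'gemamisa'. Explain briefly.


Letter 'e' in 'gemamisa': found at position(s) 2 = 1 occurrence(s).

1


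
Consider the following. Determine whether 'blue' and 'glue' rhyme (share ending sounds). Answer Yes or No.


Rime (stressed vowel + following sounds) of 'blue': -ue = /uː/
Rime of 'glue': -ue = /uː/
/uː/ and /uː/ are the same ending sound, so the words rhyme.

Yes


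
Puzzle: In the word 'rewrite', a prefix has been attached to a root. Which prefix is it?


The word 'rewrite' = 're' (prefix) + 'write' (root). The prefix is 're'.

re


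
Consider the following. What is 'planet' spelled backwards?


Reverse 'planet' character by character: 'tenalp'.

tenalp


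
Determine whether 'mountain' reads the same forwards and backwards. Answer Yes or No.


Forward: 'mountain'
Reversed: 'niatnuom'
They differ.

No


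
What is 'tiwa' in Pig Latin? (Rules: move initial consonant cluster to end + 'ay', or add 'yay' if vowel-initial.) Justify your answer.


'tiwa': move consonant cluster 't' to end and add 'ay': 'iwatay'.

iwatay


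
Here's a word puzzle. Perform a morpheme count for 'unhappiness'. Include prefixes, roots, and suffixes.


Decomposition: un- (prefix) + happy (root) + -ness (suffix) = 3 morpheme(s)

3 morphemes


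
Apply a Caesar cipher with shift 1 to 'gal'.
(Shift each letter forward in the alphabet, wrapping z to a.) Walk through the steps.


Shift each letter by 1: g -> h, a -> b, l -> m. Result: 'hbm'.

hbm


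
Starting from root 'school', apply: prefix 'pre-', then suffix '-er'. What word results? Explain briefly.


Step 1: Add prefix 'pre-' to 'school' = 'preschool'
Step 2: Add suffix '-er' to 'preschool' = 'preschooler'

preschooler


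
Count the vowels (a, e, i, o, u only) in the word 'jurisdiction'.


Vowels in 'jurisdiction': u, i, i, i, o = 5 vowels.

5


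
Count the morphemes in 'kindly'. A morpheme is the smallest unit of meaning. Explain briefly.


Decomposition: kind (root) + -ly (suffix) = 2 morpheme(s)

2 morphemes


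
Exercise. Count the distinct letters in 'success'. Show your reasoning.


Unique letters in 'success': {c, e, s, u} = 4 distinct letters.

4


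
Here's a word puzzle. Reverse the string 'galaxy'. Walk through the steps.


Reverse 'galaxy' character by character: 'yxalag'.

yxalag


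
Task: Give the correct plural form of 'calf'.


Apply rule: Change -f to -ves. 'calf' becomes 'calves'.

calves


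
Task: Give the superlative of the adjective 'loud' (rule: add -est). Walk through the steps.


Apply superlative formation (add -est): 'loud' -> 'loudest'.

loudest


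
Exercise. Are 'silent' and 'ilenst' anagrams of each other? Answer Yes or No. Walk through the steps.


Sorted letters of 'silent': 'eilnst'
Sorted letters of 'ilenst': 'eilnst'
They match.

Yes


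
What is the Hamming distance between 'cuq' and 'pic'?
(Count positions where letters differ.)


Alignment:
Position 1: 'c' vs 'p' = DIFFER
Position 2: 'u' vs 'i' = DIFFER
Position 3: 'q' vs 'c' = DIFFER
Total differences: 3

3


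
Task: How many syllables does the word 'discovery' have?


Break 'discovery' into syllables: dis-cov-er-y -> dis | cov | er | y = 4 syllables

4 syllables


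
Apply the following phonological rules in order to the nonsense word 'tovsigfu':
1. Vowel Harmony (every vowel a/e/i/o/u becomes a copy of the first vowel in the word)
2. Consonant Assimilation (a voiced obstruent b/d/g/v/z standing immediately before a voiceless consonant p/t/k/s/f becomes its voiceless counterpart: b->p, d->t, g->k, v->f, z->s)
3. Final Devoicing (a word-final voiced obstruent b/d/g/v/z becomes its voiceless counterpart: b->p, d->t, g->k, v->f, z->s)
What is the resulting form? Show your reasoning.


Starting form: 'tovsigfu'
Rule 1: Vowel Harmony: all vowels become 'o' (matching first vowel). 'tovsigfu' -> 'tovsogfo'
Rule 2: Consonant Assimilation: voiced obstruent before voiceless consonant becomes voiceless ('vs' -> 'fs', 'gf' -> 'kf'). 'tovsogfo' -> 'tofsokfo'
Rule 3: Final Devoicing: the word ends in the vowel 'o', not a consonant. No change.
Final form: 'tofsokfo'

tofsokfo


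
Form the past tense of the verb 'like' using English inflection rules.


Apply rule: Add -d (word ends in -e). 'like' becomes 'liked'.

liked


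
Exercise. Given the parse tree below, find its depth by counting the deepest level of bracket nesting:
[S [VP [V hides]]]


Count bracket nesting levels:
'[' at pos 0: depth = 1
'[' at pos 3: depth = 2
'[' at pos 7: depth = 3
Maximum depth reached: 3

3


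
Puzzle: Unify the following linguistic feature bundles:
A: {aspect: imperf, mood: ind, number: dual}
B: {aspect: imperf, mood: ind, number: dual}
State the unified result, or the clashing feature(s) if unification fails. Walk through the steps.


Compare features:
aspect: A=imperf vs B=imperf -> unified: imperf
mood: A=ind vs B=ind -> unified: ind
number: A=dual vs B=dual -> unified: dual
No clashes found.

Unified: {aspect: imperf, mood: ind, number: dual}


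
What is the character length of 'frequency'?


Spell out 'frequency' and number each letter: f(1), r(2), e(3), q(4), u(5), e(6), n(7), c(8), y(9). Total: 9 letters.

9


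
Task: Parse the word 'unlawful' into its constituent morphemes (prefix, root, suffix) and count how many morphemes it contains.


Step 1: Identify prefix: 'un' (meaning: not/reverse)
Step 2: Identify root: 'law'
Step 3: Identify suffix(es): 'ful'
Decomposition: un- (prefix: not/reverse) + law (root) + -ful (suffix: full of)
Total morphemes: 3

3 morphemes (un- (prefix: not/reverse) + law (root) + -ful (suffix: full of))


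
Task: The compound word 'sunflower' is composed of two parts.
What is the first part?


Split 'sunflower' into 'sun' + 'flower'. The first part is 'sun'.

sun


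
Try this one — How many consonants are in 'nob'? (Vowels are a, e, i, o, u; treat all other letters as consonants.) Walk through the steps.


Consonants in 'nob': n, b = 2 consonants.

2


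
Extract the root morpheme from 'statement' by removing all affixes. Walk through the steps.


Remove suffix '-ment' from 'statement' to get root 'state'.

state


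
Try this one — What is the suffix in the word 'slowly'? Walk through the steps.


The word 'slowly' = 'slow' (root) + '-ly' (suffix). The suffix is '-ly'.

ly


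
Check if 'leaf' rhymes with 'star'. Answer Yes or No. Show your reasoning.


Rime (stressed vowel + following sounds) of 'leaf': -eaf = /iːf/
Rime of 'star': -ar = /ɑːr/
/iːf/ and /ɑːr/ are different ending sounds, so the words do not rhyme.

No


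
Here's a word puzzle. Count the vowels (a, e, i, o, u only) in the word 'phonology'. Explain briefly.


Vowels in 'phonology': o, o, o = 3 vowels.

3


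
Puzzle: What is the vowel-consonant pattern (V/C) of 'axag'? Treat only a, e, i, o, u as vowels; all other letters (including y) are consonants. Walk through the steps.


Letter mapping: a = V, x = C, a = V, g = C.

VCVC


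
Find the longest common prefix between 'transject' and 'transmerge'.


Compare from the start: 5 characters match: 'trans'. Mismatch at position 6: 'j' vs 'm'.

trans


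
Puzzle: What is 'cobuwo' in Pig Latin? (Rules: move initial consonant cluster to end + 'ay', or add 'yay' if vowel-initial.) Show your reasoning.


'cobuwo': move consonant cluster 'c' to end and add 'ay': 'obuwocay'.

obuwocay


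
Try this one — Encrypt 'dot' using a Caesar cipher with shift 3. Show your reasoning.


Shift each letter by 3: d -> g, o -> r, t -> w. Result: 'grw'.

grw


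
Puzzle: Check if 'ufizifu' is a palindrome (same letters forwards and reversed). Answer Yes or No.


Forward: 'ufizifu'
Reversed: 'ufizifu'
They are identical.

Yes


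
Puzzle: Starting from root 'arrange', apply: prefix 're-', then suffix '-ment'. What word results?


Step 1: Add prefix 're-' to 'arrange' = 'rearrange'
Step 2: Add suffix '-ment' to 'rearrange' = 'rearrangement'

rearrangement


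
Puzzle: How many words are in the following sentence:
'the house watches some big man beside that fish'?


Split into words: the | house | watches | some | big | man | beside | that | fish = 9 words.

9


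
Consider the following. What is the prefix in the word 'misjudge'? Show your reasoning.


The word 'misjudge' = 'mis' (prefix) + 'judge' (root). The prefix is 'mis'.

mis


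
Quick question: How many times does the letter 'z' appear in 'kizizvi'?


Letter 'z' in 'kizizvi': found at position(s) 3, 5 = 2 occurrence(s).

2


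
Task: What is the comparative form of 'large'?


Apply comparative formation (ends in e: add -r): 'large' -> 'larger'.

larger


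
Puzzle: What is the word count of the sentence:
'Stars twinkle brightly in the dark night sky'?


Split into words: Stars | twinkle | brightly | in | the | dark | night | sky = 8 words.

8


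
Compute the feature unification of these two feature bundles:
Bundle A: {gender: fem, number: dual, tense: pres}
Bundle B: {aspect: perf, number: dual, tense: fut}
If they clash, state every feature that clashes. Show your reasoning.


Compare features:
aspect: A=_ vs B=perf -> unified: perf
gender: A=fem vs B=_ -> unified: fem
number: A=dual vs B=dual -> unified: dual
tense: A=pres vs B=fut -> CLASH
Clash detected on feature 'tense' (pres vs fut); unification fails.

CLASH on 'tense' (pres vs fut)


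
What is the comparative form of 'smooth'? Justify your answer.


Apply comparative formation (add -er): 'smooth' -> 'smoother'.

smoother


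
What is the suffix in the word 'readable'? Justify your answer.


The word 'readable' = 'read' (root) + '-able' (suffix). The suffix is '-able'.

able


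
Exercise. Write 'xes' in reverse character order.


Reverse 'xes' character by character: 'sex'.

sex


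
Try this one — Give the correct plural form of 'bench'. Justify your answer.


Apply rule: Add -es (sibilant/fricative ending). 'bench' becomes 'benches'.

benches


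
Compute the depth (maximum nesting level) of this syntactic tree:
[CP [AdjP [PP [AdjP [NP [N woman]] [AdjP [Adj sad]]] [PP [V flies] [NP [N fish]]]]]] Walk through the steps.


Count bracket nesting levels:
'[' at pos 0: depth = 1
'[' at pos 4: depth = 2
'[' at pos 10: depth = 3
'[' at pos 14: depth = 4
'[' at pos 20: depth = 5
'[' at pos 24: depth = 6
'[' at pos 35: depth = 5
'[' at pos 41: depth = 6
'[' at pos 53: depth = 4
'[' at pos 57: depth = 5
'[' at pos 67: depth = 5
'[' at pos 71: depth = 6
Maximum depth reached: 6

6


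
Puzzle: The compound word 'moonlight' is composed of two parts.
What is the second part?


Split 'moonlight' into 'moon' + 'light'. The second part is 'light'.

light


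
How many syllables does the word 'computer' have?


Break 'computer' into syllables: com-pu-ter -> com | pu | ter = 3 syllables

3 syllables


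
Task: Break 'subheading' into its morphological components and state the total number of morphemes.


Step 1: Identify prefix: 'sub' (meaning: below)
Step 2: Identify root: 'head'
Step 3: Identify suffix(es): 'ing'
Decomposition: sub- (prefix: below) + head (root) + -ing (suffix: ongoing/result)
Total morphemes: 3

3 morphemes (sub- (prefix: below) + head (root) + -ing (suffix: ongoing/result))


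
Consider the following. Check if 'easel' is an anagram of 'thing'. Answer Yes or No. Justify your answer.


Sorted letters of 'easel': 'aeels'
Sorted letters of 'thing': 'ghint'
They do not match.

No


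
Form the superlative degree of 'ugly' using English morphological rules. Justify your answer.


Apply superlative formation (consonant + y: change y to i, add -est): 'ugly' -> 'ugliest'.

ugliest


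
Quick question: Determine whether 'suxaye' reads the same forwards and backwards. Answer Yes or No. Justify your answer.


Forward: 'suxaye'
Reversed: 'eyaxus'
They differ.

No


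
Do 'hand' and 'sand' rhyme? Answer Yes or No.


Rime (stressed vowel + following sounds) of 'hand': -and = /ænd/
Rime of 'sand': -and = /ænd/
/ænd/ and /ænd/ are the same ending sound, so the words rhyme.

Yes


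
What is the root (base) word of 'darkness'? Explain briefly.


Remove suffix '-ness' from 'darkness' to get root 'dark'.

dark


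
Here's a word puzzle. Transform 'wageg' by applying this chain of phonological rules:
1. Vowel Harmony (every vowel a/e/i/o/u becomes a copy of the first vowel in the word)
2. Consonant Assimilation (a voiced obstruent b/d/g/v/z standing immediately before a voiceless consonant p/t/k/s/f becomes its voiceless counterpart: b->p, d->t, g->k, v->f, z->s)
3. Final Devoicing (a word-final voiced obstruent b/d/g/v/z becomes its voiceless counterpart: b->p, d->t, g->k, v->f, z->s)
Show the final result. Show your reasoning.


Starting form: 'wageg'
Rule 1: Vowel Harmony: all vowels become 'a' (matching first vowel). 'wageg' -> 'wagag'
Rule 2: Consonant Assimilation: no voiced obstruent (b/d/g/v/z) stands immediately before a voiceless consonant (p/t/k/s/f). No change.
Rule 3: Final Devoicing: word-final voiced obstruent 'g' becomes voiceless 'k'. 'wagag' -> 'wagak'
Final form: 'wagak'

wagak


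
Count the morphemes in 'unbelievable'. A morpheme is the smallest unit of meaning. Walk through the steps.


Decomposition: un- (prefix) + believe (root) + -able (suffix) = 3 morpheme(s)

3 morphemes


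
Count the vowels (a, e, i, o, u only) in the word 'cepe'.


Vowels in 'cepe': e, e = 2 vowels.

2


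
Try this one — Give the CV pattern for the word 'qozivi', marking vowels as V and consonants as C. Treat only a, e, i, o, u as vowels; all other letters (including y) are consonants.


Letter mapping: q = C, o = V, z = C, i = V, v = C, i = V.

CVCVCV


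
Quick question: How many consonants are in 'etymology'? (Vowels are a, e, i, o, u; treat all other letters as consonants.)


Consonants in 'etymology': t, y, m, l, g, y = 6 consonants.

6


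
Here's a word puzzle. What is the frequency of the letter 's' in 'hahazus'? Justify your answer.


Letter 's' in 'hahazus': found at position(s) 7 = 1 occurrence(s).

1


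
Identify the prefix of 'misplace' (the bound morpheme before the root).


The word 'misplace' = 'mis' (prefix) + 'place' (root). The prefix is 'mis'.

mis


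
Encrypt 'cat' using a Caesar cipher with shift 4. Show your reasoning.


Shift each letter by 4: c -> g, a -> e, t -> x. Result: 'gex'.

gex


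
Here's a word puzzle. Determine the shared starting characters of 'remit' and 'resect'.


Compare from the start: 2 characters match: 're'. Mismatch at position 3: 'm' vs 's'.

re


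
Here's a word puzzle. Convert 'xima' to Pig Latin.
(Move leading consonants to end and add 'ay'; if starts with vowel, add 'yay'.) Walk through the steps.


'xima': move consonant cluster 'x' to end and add 'ay': 'imaxay'.

imaxay


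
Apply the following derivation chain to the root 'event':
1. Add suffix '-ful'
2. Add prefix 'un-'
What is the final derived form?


Step 1: Add suffix '-ful' to 'event' = 'eventful'
Step 2: Add prefix 'un-' to 'eventful' = 'uneventful'

uneventful


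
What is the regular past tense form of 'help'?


Apply rule: Add -ed. 'help' becomes 'helped'.

helped


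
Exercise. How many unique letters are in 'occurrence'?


Unique letters in 'occurrence': {c, e, n, o, r, u} = 6 distinct letters.

6


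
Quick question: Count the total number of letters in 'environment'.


Spell out 'environment' and number each letter: e(1), n(2), v(3), i(4), r(5), o(6), n(7), m(8), e(9), n(10), t(11). Total: 11 letters.

11


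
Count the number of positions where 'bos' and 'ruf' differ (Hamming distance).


Alignment:
Position 1: 'b' vs 'r' = DIFFER
Position 2: 'o' vs 'u' = DIFFER
Position 3: 's' vs 'f' = DIFFER
Total differences: 3

3


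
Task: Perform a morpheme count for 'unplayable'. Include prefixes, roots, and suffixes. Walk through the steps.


Decomposition: un- (prefix) + play (root) + -able (suffix) = 3 morpheme(s)

3 morphemes


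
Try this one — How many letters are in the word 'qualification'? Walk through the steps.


Spell out 'qualification' and number each letter: q(1), u(2), a(3), l(4), i(5), f(6), i(7), c(8), a(9), t(10), i(11), o(12), n(13). Total: 13 letters.

13


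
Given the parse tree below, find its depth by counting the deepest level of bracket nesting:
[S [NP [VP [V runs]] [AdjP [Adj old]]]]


Count bracket nesting levels:
'[' at pos 0: depth = 1
'[' at pos 3: depth = 2
'[' at pos 7: depth = 3
'[' at pos 11: depth = 4
'[' at pos 21: depth = 3
'[' at pos 27: depth = 4
Maximum depth reached: 4

4


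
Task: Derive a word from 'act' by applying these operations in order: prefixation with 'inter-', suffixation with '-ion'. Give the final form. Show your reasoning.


Step 1: Add prefix 'inter-' to 'act' = 'interact'
Step 2: Add suffix '-ion' to 'interact' = 'interaction'

interaction


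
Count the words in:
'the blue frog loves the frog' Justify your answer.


Split into words: the | blue | frog | loves | the | frog = 6 words.

6


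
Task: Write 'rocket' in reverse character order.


Reverse 'rocket' character by character: 'tekcor'.

tekcor


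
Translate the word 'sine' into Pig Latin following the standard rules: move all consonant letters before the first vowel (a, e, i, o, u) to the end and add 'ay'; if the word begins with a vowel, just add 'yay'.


'sine': move consonant cluster 's' to end and add 'ay': 'inesay'.

inesay


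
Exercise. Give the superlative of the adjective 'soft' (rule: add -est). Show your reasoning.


Apply superlative formation (add -est): 'soft' -> 'softest'.

softest


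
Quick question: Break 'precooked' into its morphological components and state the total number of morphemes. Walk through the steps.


Step 1: Identify prefix: 'pre' (meaning: before)
Step 2: Identify root: 'cook'
Step 3: Identify suffix(es): 'ed'
Decomposition: pre- (prefix: before) + cook (root) + -ed (suffix: past)
Total morphemes: 3

3 morphemes (pre- (prefix: before) + cook (root) + -ed (suffix: past))


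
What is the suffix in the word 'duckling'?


The word 'duckling' = 'duck' (root) + '-ling' (suffix). The suffix is '-ling'.

ling


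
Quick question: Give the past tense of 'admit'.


Apply rule: Double final consonant and add -ed. 'admit' becomes 'admitted'.

admitted


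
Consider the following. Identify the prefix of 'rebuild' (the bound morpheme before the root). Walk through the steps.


The word 'rebuild' = 're' (prefix) + 'build' (root). The prefix is 're'.

re


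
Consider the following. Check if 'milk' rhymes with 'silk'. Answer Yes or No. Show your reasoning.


Rime (stressed vowel + following sounds) of 'milk': -ilk = /ɪlk/
Rime of 'silk': -ilk = /ɪlk/
/ɪlk/ and /ɪlk/ are the same ending sound, so the words rhyme.

Yes


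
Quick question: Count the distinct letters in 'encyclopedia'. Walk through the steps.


Unique letters in 'encyclopedia': {a, c, d, e, i, l, n, o, p, y} = 10 distinct letters.

10


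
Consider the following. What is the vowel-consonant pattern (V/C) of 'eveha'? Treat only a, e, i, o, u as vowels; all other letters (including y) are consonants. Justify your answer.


Letter mapping: e = V, v = C, e = V, h = C, a = V.

VCVCV


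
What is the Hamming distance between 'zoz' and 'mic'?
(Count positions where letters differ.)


Alignment:
Position 1: 'z' vs 'm' = DIFFER
Position 2: 'o' vs 'i' = DIFFER
Position 3: 'z' vs 'c' = DIFFER
Total differences: 3

3


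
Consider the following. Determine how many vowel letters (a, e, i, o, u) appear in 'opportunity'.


Vowels in 'opportunity': o, o, u, i = 4 vowels.

4


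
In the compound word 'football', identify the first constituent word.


Split 'football' into 'foot' + 'ball'. The first part is 'foot'.

foot


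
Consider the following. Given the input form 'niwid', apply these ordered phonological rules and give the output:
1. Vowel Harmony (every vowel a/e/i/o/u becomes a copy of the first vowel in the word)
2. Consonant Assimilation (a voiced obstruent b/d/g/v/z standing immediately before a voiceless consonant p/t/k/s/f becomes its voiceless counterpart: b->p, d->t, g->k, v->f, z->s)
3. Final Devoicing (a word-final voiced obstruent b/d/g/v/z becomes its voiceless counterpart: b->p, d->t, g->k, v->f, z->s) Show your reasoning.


Starting form: 'niwid'
Rule 1: Vowel Harmony: all vowels already match. No change.
Rule 2: Consonant Assimilation: no voiced obstruent (b/d/g/v/z) stands immediately before a voiceless consonant (p/t/k/s/f). No change.
Rule 3: Final Devoicing: word-final voiced obstruent 'd' becomes voiceless 't'. 'niwid' -> 'niwit'
Final form: 'niwit'

niwit


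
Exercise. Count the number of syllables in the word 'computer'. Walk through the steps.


Break 'computer' into syllables: com-pu-ter -> com | pu | ter = 3 syllables

3 syllables


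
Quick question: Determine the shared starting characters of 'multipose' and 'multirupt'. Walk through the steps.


Compare from the start: 5 characters match: 'multi'. Mismatch at position 6: 'p' vs 'r'.

multi


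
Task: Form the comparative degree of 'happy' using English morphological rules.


Apply comparative formation (consonant + y: change y to i, add -er): 'happy' -> 'happier'.

happier


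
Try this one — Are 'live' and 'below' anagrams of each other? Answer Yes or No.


Sorted letters of 'live': 'eilv'
Sorted letters of 'below': 'below'
They do not match.

No


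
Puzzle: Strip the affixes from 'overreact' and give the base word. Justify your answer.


Remove prefix 'over' from 'overreact' to get root 'react'.

react


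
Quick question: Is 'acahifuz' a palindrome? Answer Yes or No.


Forward: 'acahifuz'
Reversed: 'zufihaca'
They differ.

No


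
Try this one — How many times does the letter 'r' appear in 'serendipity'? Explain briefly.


Letter 'r' in 'serendipity': found at position(s) 3 = 1 occurrence(s).

1


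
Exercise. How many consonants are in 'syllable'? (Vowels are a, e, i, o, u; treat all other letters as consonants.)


Consonants in 'syllable': s, y, l, l, b, l = 6 consonants.

6


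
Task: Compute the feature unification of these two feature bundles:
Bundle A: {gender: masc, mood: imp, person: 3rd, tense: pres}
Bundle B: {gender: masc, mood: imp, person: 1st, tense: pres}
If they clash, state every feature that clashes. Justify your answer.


Compare features:
gender: A=masc vs B=masc -> unified: masc
mood: A=imp vs B=imp -> unified: imp
person: A=3rd vs B=1st -> CLASH
tense: A=pres vs B=pres -> unified: pres
Clash detected on feature 'person' (3rd vs 1st); unification fails.

CLASH on 'person' (3rd vs 1st)


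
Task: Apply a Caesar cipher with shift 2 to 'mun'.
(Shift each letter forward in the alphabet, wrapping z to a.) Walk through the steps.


Shift each letter by 2: m -> o, u -> w, n -> p. Result: 'owp'.

owp


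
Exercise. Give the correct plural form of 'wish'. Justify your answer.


Apply rule: Add -es (sibilant/fricative ending). 'wish' becomes 'wishes'.

wishes


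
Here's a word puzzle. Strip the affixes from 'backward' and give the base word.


Remove suffix '-ward' from 'backward' to get root 'back'.

back


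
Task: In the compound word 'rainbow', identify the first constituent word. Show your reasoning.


Split 'rainbow' into 'rain' + 'bow'. The first part is 'rain'.

rain


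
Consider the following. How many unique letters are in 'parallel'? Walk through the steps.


Unique letters in 'parallel': {a, e, l, p, r} = 5 distinct letters.

5


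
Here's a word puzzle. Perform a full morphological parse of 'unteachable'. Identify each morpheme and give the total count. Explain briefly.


Step 1: Identify prefix: 'un' (meaning: not/reverse)
Step 2: Identify root: 'teach'
Step 3: Identify suffix(es): 'able'
Decomposition: un- (prefix: not/reverse) + teach (root) + -able (suffix: capable of)
Total morphemes: 3

3 morphemes (un- (prefix: not/reverse) + teach (root) + -able (suffix: capable of))


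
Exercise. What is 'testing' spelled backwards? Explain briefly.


Reverse 'testing' character by character: 'gnitset'.

gnitset


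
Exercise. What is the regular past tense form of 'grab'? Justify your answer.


Apply rule: Double final consonant and add -ed. 'grab' becomes 'grabbed'.

grabbed


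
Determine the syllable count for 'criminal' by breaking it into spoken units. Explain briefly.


Break 'criminal' into syllables: crim-i-nal -> crim | i | nal = 3 syllables

3 syllables


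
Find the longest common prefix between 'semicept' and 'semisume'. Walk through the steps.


Compare from the start: 4 characters match: 'semi'. Mismatch at position 5: 'c' vs 's'.

semi


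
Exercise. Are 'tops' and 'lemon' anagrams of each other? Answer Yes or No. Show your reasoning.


Sorted letters of 'tops': 'opst'
Sorted letters of 'lemon': 'elmno'
They do not match.

No


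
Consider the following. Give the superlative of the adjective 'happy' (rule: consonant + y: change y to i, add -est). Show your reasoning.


Apply superlative formation (consonant + y: change y to i, add -est): 'happy' -> 'happiest'.

happiest


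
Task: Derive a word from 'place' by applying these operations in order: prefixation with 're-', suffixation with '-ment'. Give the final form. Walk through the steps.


Step 1: Add prefix 're-' to 'place' = 'replace'
Step 2: Add suffix '-ment' to 'replace' = 'replacement'

replacement


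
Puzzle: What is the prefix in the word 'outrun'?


The word 'outrun' = 'out' (prefix) + 'run' (root). The prefix is 'out'.

out


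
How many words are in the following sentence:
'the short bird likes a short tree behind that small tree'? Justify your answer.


Split into words: the | short | bird | likes | a | short | tree | behind | that | small | tree = 11 words.

11


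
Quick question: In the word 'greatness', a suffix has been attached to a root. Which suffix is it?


The word 'greatness' = 'great' (root) + '-ness' (suffix). The suffix is '-ness'.

ness


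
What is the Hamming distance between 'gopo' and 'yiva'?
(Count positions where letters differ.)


Alignment:
Position 1: 'g' vs 'y' = DIFFER
Position 2: 'o' vs 'i' = DIFFER
Position 3: 'p' vs 'v' = DIFFER
Position 4: 'o' vs 'a' = DIFFER
Total differences: 4

4


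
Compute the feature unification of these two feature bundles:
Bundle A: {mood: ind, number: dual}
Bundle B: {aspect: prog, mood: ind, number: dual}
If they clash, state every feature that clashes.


Compare features:
aspect: A=_ vs B=prog -> unified: prog
mood: A=ind vs B=ind -> unified: ind
number: A=dual vs B=dual -> unified: dual
No clashes found.

Unified: {aspect: prog, mood: ind, number: dual}


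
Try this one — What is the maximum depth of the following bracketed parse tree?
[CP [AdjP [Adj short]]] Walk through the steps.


Count bracket nesting levels:
'[' at pos 0: depth = 1
'[' at pos 4: depth = 2
'[' at pos 10: depth = 3
Maximum depth reached: 3

3


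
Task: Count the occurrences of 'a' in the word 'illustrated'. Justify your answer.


Letter 'a' in 'illustrated': found at position(s) 8 = 1 occurrence(s).

1


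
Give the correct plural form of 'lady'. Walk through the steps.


Apply rule: Change -y to -ies (consonant + y). 'lady' becomes 'ladies'.

ladies


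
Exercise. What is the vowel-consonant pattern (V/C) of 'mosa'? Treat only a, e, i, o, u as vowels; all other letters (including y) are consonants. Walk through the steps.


Letter mapping: m = C, o = V, s = C, a = V.

CVCV


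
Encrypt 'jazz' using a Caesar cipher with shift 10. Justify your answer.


Shift each letter by 10: j -> t, a -> k, z -> j, z -> j. Result: 'tkjj'.

tkjj


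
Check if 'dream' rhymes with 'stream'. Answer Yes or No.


Rime (stressed vowel + following sounds) of 'dream': -eam = /iːm/
Rime of 'stream': -eam = /iːm/
/iːm/ and /iːm/ are the same ending sound, so the words rhyme.

Yes


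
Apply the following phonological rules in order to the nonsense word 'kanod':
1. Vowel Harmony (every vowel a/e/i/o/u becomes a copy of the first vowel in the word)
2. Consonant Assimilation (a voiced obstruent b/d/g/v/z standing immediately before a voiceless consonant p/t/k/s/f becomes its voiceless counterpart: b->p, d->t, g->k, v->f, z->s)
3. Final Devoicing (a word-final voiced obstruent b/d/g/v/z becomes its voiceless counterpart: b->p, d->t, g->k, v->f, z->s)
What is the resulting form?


Starting form: 'kanod'
Rule 1: Vowel Harmony: all vowels become 'a' (matching first vowel). 'kanod' -> 'kanad'
Rule 2: Consonant Assimilation: no voiced obstruent (b/d/g/v/z) stands immediately before a voiceless consonant (p/t/k/s/f). No change.
Rule 3: Final Devoicing: word-final voiced obstruent 'd' becomes voiceless 't'. 'kanad' -> 'kanat'
Final form: 'kanat'

kanat


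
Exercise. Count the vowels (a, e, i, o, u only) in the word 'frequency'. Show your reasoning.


Vowels in 'frequency': e, u, e = 3 vowels.

3


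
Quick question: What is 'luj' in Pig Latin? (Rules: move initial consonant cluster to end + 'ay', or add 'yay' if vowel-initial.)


'luj': move consonant cluster 'l' to end and add 'ay': 'ujlay'.

ujlay


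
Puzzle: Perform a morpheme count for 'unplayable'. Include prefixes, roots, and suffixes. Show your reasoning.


Decomposition: un- (prefix) + play (root) + -able (suffix) = 3 morpheme(s)

3 morphemes


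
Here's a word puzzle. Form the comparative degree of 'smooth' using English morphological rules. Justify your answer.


Apply comparative formation (add -er): 'smooth' -> 'smoother'.

smoother


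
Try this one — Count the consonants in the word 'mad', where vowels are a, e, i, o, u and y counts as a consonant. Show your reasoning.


Consonants in 'mad': m, d = 2 consonants.

2


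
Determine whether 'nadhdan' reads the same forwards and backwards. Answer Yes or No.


Forward: 'nadhdan'
Reversed: 'nadhdan'
They are identical.

Yes


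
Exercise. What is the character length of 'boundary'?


Spell out 'boundary' and number each letter: b(1), o(2), u(3), n(4), d(5), a(6), r(7), y(8). Total: 8 letters.

8


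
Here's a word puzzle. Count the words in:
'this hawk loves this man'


Split into words: this | hawk | loves | this | man = 5 words.

5


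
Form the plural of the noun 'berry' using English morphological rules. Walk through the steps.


Apply rule: Change -y to -ies (consonant + y). 'berry' becomes 'berries'.

berries


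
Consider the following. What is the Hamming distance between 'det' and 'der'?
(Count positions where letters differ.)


Alignment:
Position 1: 'd' vs 'd' = match
Position 2: 'e' vs 'e' = match
Position 3: 't' vs 'r' = DIFFER
Total differences: 1

1


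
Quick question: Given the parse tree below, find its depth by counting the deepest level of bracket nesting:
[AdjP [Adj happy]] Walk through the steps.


Count bracket nesting levels:
'[' at pos 0: depth = 1
'[' at pos 6: depth = 2
Maximum depth reached: 2

2


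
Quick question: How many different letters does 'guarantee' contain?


Unique letters in 'guarantee': {a, e, g, n, r, t, u} = 7 distinct letters.

7


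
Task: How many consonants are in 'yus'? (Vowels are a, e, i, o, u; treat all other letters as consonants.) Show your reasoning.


Consonants in 'yus': y, s = 2 consonants.

2


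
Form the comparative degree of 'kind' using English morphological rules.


Apply comparative formation (add -er): 'kind' -> 'kinder'.

kinder
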